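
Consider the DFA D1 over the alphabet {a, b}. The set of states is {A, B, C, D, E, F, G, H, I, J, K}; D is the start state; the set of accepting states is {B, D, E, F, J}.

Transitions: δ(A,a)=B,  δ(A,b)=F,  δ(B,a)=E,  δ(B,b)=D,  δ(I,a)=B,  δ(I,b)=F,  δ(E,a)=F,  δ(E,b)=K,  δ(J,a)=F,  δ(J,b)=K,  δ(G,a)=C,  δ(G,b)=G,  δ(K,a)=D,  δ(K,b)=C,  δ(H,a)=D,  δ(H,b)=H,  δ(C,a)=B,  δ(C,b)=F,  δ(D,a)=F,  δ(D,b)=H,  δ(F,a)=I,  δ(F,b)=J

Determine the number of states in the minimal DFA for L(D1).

7

States {A,G} cannot be reached from the start state, so discard them.
P0 = {B,D,E,F,J} | {C,H,I,K}.
Split {B,D,E,F,J} by δ(·,a) → {B,D,E,J} and {F}.
Refine {B,D,E,J} on symbol a: members go to different blocks, giving {D,E,J} and {B}.
On input a, block {C,H,I,K} splits into {C,I} and {H,K}.
On input b, block {H,K} splits into {H} and {K}.
Refine {D,E,J} on symbol b: members go to different blocks, giving {E,J} and {D}.
The partition is now stable with 7 blocks: {E,J} | {C,I} | {F} | {B} | {H} | {K} | {D}.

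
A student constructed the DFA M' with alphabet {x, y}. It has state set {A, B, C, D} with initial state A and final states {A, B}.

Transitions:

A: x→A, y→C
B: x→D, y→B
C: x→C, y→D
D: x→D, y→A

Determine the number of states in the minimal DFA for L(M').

3

States {B} cannot be reached from the start state, so discard them.
Start with accepting vs non-accepting: {A} | {C,D}.
Split {C,D} by δ(·,y) → {C} and {D}.
No further refinement is possible. Final partition (3 blocks): {A} | {C} | {D}.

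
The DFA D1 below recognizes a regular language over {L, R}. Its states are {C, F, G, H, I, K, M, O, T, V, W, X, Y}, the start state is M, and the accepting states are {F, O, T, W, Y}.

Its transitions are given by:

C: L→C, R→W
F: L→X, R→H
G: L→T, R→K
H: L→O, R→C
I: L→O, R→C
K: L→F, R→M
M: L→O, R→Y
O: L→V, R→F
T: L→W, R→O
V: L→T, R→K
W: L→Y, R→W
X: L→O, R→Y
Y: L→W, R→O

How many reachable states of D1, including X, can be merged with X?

2

First remove the unreachable states {G,I}; 11 states remain.
P0 = {F,O,T,W,Y} | {C,H,K,M,V,X}.
On input L, block {F,O,T,W,Y} splits into {T,W,Y} and {F,O}.
Split {T,W,Y} by δ(·,R) → {T,Y} and {W}.
Refine {C,H,K,M,V,X} on symbol L: members go to different blocks, giving {H,K,M,X} and {V} and {C}.
Split {H,K,M,X} by δ(·,R) → {M,X} and {K} and {H}.
On input L, block {F,O} splits into {O} and {F}.
The partition is now stable with 9 blocks: {T,Y} | {M,X} | {O} | {W} | {V} | {C} | {K} | {H} | {F}.
State X belongs to the block {M,X}, which has 2 states.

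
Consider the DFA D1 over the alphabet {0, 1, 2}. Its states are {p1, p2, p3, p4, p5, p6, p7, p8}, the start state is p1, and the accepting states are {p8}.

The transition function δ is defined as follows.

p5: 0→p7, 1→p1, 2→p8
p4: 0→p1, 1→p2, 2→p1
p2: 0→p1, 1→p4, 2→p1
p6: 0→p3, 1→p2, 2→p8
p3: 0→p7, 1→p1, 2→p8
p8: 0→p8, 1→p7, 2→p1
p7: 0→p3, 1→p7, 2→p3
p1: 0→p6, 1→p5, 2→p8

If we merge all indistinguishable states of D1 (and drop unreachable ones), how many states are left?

P0 = {p8} | {p1,p2,p3,p4,p5,p6,p7}.
Split {p1,p2,p3,p4,p5,p6,p7} by δ(·,2) → {p1,p3,p5,p6} and {p2,p4,p7}.
Split {p1,p3,p5,p6} by δ(·,0) → {p1,p6} and {p3,p5}.
Refine {p1,p6} on symbol 0: members go to different blocks, giving {p1} and {p6}.
Split {p2,p4,p7} by δ(·,0) → {p2,p4} and {p7}.
The partition is now stable with 6 blocks: {p8} | {p1} | {p2,p4} | {p3,p5} | {p6} | {p7}.

6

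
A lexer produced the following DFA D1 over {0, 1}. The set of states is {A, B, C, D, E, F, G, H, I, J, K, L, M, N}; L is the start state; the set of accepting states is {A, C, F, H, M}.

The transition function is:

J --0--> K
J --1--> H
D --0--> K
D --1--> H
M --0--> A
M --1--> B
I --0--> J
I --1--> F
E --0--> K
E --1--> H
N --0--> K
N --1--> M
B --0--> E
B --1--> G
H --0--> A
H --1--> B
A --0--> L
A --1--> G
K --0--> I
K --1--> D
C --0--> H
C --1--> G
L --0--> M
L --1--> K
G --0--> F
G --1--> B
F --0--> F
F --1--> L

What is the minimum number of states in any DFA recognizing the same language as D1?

First remove the unreachable states {C,N}; 12 states remain.
P0 = {A,F,H,M} | {B,D,E,G,I,J,K,L}.
On input 0, block {A,F,H,M} splits into {F,H,M} and {A}.
Split {F,H,M} by δ(·,0) → {H,M} and {F}.
Refine {B,D,E,G,I,J,K,L} on symbol 0: members go to different blocks, giving {B,D,E,I,J,K} and {G} and {L}.
Refine {B,D,E,I,J,K} on symbol 1: members go to different blocks, giving {D,E,J} and {B} and {I} and {K}.
No further refinement is possible. Final partition (9 blocks): {H,M} | {D,E,J} | {A} | {F} | {G} | {L} | {B} | {I} | {K}.

9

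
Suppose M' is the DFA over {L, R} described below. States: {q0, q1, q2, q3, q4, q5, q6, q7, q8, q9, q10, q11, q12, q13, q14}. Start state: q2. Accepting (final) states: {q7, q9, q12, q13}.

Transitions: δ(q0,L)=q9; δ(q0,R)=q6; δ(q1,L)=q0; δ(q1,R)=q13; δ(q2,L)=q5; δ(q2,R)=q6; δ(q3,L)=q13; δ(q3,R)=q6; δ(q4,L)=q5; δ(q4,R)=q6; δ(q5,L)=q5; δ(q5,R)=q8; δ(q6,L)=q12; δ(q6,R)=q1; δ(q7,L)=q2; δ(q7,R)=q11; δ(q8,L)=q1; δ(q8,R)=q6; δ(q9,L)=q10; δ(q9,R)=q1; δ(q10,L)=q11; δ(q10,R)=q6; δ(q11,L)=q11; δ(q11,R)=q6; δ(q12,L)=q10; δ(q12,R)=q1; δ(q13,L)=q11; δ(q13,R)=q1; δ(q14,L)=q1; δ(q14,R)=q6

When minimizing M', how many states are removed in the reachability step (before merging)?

4

BFS from q2 reaches {q0, q1, q2, q5, q6, q8, q9, q10, q11, q12, q13}; the 4 state(s) q3, q4, q7, q14 are never visited.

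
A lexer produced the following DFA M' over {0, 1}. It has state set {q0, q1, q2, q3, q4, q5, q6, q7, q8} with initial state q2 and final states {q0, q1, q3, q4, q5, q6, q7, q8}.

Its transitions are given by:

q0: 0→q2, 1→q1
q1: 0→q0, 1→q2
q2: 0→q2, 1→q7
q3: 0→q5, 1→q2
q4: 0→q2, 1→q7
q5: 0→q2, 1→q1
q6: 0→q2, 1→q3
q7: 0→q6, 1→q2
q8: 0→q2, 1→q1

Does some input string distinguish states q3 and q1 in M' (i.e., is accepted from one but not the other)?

First remove the unreachable states {q4,q8}; 7 states remain.
P0 = {q0,q1,q3,q5,q6,q7} | {q2}.
On input 0, block {q0,q1,q3,q5,q6,q7} splits into {q0,q5,q6} and {q1,q3,q7}.
No further refinement is possible. Final partition (3 blocks): {q0,q5,q6} | {q2} | {q1,q3,q7}.
q3 and q1 lie in the same block of the stable partition, so they are equivalent — no string distinguishes them.

No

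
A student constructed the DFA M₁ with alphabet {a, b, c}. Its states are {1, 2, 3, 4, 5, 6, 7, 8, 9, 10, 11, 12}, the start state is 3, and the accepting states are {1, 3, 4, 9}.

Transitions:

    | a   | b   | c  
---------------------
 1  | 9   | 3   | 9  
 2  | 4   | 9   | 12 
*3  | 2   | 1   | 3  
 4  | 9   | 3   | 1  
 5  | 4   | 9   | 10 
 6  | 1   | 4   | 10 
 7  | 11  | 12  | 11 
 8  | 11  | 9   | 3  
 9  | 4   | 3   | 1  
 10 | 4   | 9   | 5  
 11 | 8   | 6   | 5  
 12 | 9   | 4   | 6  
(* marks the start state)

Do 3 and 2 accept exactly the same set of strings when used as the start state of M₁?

Reachable states from the start: {1,2,3,4,5,6,9,10,12}. Unreachable: {7,8,11} — drop them.
P0 = {1,3,4,9} | {2,5,6,10,12}.
Refine {1,3,4,9} on symbol a: members go to different blocks, giving {1,4,9} and {3}.
The partition is now stable with 3 blocks: {1,4,9} | {2,5,6,10,12} | {3}.
3 and 2 end up in different blocks, so they are distinguishable. For instance, the string 'ε' is accepted from only 3.

No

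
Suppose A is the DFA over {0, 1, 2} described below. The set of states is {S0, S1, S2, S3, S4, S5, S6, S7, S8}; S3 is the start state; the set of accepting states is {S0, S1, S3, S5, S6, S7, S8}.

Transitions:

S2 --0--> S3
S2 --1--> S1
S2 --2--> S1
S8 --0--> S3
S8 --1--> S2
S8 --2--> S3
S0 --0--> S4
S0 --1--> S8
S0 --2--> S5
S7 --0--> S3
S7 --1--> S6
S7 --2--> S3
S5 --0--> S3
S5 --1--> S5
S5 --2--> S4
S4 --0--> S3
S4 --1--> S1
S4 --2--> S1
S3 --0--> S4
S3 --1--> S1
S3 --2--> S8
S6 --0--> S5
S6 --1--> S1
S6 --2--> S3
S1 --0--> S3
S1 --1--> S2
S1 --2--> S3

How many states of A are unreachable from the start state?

BFS from S3 reaches {S1, S2, S3, S4, S8}; the 4 state(s) S0, S5, S6, S7 are never visited.

4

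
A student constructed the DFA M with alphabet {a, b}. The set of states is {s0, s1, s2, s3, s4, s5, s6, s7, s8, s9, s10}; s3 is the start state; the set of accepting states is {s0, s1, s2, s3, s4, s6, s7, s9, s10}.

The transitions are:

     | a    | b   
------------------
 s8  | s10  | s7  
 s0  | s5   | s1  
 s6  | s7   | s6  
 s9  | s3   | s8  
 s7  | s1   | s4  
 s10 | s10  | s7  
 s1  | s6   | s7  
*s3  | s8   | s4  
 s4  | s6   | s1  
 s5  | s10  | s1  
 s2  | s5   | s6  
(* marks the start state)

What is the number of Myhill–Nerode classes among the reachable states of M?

3

First remove the unreachable states {s0,s2,s5,s9}; 7 states remain.
Start with accepting vs non-accepting: {s1,s3,s4,s6,s7,s10} | {s8}.
On input a, block {s1,s3,s4,s6,s7,s10} splits into {s1,s4,s6,s7,s10} and {s3}.
Stable partition: {s1,s4,s6,s7,s10} | {s8} | {s3} — 3 equivalence classes.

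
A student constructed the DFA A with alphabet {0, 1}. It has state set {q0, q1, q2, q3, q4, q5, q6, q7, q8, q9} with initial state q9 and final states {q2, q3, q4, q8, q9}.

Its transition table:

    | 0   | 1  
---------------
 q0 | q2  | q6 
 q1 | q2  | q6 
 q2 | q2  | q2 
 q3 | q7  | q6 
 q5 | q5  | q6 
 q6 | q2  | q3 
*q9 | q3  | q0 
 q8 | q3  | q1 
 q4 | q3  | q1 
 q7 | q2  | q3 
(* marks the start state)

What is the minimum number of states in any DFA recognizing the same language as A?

States {q1,q4,q5,q8} cannot be reached from the start state, so discard them.
Initial partition by acceptance: {q2,q3,q9} | {q0,q6,q7}.
Split {q2,q3,q9} by δ(·,0) → {q2,q9} and {q3}.
Refine {q2,q9} on symbol 0: members go to different blocks, giving {q2} and {q9}.
Split {q0,q6,q7} by δ(·,1) → {q6,q7} and {q0}.
Stable partition: {q2} | {q6,q7} | {q3} | {q9} | {q0} — 5 equivalence classes.

5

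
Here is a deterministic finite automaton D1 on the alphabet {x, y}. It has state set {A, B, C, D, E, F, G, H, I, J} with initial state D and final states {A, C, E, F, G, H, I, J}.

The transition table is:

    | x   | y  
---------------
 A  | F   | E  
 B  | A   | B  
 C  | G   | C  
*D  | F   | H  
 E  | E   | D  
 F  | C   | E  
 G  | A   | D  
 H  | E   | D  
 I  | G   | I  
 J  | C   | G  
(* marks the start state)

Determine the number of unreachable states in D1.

BFS from D reaches {A, C, D, E, F, G, H}; the 3 state(s) B, I, J are never visited.

3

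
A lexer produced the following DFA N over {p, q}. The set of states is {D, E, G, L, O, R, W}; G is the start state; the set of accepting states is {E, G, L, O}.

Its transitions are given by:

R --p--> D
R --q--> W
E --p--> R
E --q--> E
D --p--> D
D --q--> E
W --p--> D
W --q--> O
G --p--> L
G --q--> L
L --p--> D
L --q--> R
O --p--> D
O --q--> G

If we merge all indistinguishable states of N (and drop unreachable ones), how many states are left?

Every state is reachable, so we keep all 7.
Initial partition by acceptance: {E,G,L,O} | {D,R,W}.
Split {E,G,L,O} by δ(·,p) → {E,L,O} and {G}.
Refine {E,L,O} on symbol q: members go to different blocks, giving {L} and {E} and {O}.
On input q, block {D,R,W} splits into {W} and {R} and {D}.
The partition is now stable with 7 blocks: {L} | {W} | {G} | {E} | {O} | {R} | {D}.

7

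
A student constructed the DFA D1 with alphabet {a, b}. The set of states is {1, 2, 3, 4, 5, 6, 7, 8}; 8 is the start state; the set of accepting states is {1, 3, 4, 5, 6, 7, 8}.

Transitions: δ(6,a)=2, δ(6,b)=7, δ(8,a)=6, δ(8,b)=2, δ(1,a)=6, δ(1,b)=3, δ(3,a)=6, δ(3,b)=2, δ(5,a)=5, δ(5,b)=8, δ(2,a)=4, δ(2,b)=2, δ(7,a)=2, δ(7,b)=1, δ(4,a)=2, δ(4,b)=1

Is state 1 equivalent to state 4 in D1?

First remove the unreachable states {5}; 7 states remain.
Initial partition by acceptance: {1,3,4,6,7,8} | {2}.
On input a, block {1,3,4,6,7,8} splits into {1,3,8} and {4,6,7}.
On input b, block {1,3,8} splits into {3,8} and {1}.
Split {4,6,7} by δ(·,b) → {4,7} and {6}.
No further refinement is possible. Final partition (5 blocks): {3,8} | {2} | {4,7} | {1} | {6}.
1 and 4 end up in different blocks, so they are distinguishable. For instance, the string 'a' is accepted from only 1.

No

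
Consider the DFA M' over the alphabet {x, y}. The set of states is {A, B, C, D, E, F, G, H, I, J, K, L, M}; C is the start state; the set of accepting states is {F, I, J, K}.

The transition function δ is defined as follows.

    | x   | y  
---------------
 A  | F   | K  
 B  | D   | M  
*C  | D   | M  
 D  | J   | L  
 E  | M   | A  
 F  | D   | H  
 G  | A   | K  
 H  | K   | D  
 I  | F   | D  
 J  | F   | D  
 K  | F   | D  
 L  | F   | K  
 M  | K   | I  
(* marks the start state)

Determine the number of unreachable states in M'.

BFS from C reaches {C, D, F, H, I, J, K, L, M}; the 4 state(s) A, B, E, G are never visited.

4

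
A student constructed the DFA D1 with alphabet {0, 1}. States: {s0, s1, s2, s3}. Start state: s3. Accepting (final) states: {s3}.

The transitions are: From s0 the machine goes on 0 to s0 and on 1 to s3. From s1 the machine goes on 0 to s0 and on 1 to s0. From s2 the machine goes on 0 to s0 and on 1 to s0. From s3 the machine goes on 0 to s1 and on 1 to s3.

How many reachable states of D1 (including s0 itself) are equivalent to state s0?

States {s2} cannot be reached from the start state, so discard them.
P0 = {s3} | {s0,s1}.
Split {s0,s1} by δ(·,1) → {s0} and {s1}.
No further refinement is possible. Final partition (3 blocks): {s3} | {s0} | {s1}.
State s0 belongs to the block {s0}, which has 1 states.

1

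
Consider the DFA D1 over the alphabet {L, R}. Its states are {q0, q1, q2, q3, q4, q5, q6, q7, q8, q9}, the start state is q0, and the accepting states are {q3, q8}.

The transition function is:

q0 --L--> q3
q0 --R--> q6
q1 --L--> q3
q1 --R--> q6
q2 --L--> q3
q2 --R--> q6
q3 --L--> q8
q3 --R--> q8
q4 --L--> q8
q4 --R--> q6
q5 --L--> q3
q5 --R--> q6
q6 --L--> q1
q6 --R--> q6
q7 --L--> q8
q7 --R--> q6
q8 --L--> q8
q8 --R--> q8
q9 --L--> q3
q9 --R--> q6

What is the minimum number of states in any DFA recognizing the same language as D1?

States {q2,q4,q5,q7,q9} cannot be reached from the start state, so discard them.
P0 = {q3,q8} | {q0,q1,q6}.
Refine {q0,q1,q6} on symbol L: members go to different blocks, giving {q0,q1} and {q6}.
The partition is now stable with 3 blocks: {q3,q8} | {q0,q1} | {q6}.

3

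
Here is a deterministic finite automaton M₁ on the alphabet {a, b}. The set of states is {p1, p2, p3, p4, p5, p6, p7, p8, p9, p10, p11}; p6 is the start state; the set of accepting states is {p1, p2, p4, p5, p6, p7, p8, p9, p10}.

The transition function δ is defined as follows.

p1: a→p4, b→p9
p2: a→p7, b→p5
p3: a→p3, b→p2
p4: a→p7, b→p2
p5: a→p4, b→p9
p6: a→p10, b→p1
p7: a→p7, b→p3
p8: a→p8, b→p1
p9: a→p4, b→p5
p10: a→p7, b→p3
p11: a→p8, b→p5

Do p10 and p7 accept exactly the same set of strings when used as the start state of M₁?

Yes

First remove the unreachable states {p8,p11}; 9 states remain.
P0 = {p1,p2,p4,p5,p6,p7,p9,p10} | {p3}.
Refine {p1,p2,p4,p5,p6,p7,p9,p10} on symbol b: members go to different blocks, giving {p1,p2,p4,p5,p6,p9} and {p7,p10}.
On input a, block {p1,p2,p4,p5,p6,p9} splits into {p1,p5,p9} and {p2,p4,p6}.
On input b, block {p2,p4,p6} splits into {p2,p6} and {p4}.
No further refinement is possible. Final partition (5 blocks): {p1,p5,p9} | {p3} | {p7,p10} | {p2,p6} | {p4}.
p10 and p7 lie in the same block of the stable partition, so they are equivalent — no string distinguishes them.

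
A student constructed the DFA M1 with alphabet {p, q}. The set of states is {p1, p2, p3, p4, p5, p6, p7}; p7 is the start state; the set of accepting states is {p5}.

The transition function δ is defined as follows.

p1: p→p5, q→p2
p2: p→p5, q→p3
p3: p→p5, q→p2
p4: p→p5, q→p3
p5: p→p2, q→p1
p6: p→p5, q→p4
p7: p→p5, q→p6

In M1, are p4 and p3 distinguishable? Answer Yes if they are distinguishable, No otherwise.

No

Every state is reachable, so we keep all 7.
Start with accepting vs non-accepting: {p5} | {p1,p2,p3,p4,p6,p7}.
Stable partition: {p5} | {p1,p2,p3,p4,p6,p7} — 2 equivalence classes.
p4 and p3 lie in the same block of the stable partition, so they are equivalent — no string distinguishes them.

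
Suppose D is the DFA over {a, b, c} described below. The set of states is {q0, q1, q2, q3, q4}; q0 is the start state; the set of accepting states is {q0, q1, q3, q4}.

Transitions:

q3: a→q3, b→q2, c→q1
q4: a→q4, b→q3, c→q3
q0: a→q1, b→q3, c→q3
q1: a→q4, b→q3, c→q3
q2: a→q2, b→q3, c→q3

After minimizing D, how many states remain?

3

Initial partition by acceptance: {q0,q1,q3,q4} | {q2}.
On input b, block {q0,q1,q3,q4} splits into {q0,q1,q4} and {q3}.
Stable partition: {q0,q1,q4} | {q2} | {q3} — 3 equivalence classes.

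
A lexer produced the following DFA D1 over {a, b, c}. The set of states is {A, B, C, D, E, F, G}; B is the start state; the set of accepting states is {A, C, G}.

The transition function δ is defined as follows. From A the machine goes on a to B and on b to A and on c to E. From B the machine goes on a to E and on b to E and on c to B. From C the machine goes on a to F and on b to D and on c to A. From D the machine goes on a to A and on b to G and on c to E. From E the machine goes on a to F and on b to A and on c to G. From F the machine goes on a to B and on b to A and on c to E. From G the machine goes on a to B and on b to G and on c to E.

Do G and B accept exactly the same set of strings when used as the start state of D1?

No

Reachable states from the start: {A,B,E,F,G}. Unreachable: {C,D} — drop them.
P0 = {A,G} | {B,E,F}.
Refine {B,E,F} on symbol b: members go to different blocks, giving {E,F} and {B}.
Split {E,F} by δ(·,a) → {E} and {F}.
The partition is now stable with 4 blocks: {A,G} | {E} | {B} | {F}.
G and B end up in different blocks, so they are distinguishable. For instance, the string 'ε' is accepted from only G.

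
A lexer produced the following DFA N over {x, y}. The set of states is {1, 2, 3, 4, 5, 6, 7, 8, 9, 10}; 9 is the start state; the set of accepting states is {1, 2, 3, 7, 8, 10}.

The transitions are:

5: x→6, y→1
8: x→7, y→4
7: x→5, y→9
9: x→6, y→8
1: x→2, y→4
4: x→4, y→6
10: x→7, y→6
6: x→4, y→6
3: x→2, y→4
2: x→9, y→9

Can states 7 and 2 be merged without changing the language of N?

Reachable states from the start: {1,2,4,5,6,7,8,9}. Unreachable: {3,10} — drop them.
Initial partition by acceptance: {1,2,7,8} | {4,5,6,9}.
Split {1,2,7,8} by δ(·,x) → {1,8} and {2,7}.
On input y, block {4,5,6,9} splits into {4,6} and {5,9}.
The partition is now stable with 4 blocks: {1,8} | {4,6} | {2,7} | {5,9}.
7 and 2 lie in the same block of the stable partition, so they are equivalent — no string distinguishes them.

Yes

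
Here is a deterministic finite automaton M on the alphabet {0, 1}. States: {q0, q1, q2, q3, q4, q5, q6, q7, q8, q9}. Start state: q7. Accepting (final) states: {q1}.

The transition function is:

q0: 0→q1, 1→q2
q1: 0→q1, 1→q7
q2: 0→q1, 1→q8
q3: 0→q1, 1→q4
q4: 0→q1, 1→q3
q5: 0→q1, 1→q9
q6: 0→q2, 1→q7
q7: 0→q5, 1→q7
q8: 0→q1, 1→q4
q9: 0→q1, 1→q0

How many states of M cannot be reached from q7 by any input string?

Starting at q7 and following transitions, the reachable set is {q0, q1, q2, q3, q4, q5, q7, q8, q9}. That leaves q6 unreachable — 1 in total.

1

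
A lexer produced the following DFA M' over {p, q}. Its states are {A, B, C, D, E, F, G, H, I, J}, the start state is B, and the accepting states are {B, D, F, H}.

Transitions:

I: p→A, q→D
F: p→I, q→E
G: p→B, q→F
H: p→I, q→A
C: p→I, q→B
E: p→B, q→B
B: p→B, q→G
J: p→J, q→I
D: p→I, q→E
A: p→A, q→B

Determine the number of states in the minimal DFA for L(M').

6

First remove the unreachable states {C,H,J}; 7 states remain.
Initial partition by acceptance: {B,D,F} | {A,E,G,I}.
Refine {B,D,F} on symbol p: members go to different blocks, giving {D,F} and {B}.
On input p, block {A,E,G,I} splits into {A,I} and {E,G}.
On input q, block {A,I} splits into {A} and {I}.
Split {E,G} by δ(·,q) → {E} and {G}.
No further refinement is possible. Final partition (6 blocks): {D,F} | {A} | {B} | {E} | {I} | {G}.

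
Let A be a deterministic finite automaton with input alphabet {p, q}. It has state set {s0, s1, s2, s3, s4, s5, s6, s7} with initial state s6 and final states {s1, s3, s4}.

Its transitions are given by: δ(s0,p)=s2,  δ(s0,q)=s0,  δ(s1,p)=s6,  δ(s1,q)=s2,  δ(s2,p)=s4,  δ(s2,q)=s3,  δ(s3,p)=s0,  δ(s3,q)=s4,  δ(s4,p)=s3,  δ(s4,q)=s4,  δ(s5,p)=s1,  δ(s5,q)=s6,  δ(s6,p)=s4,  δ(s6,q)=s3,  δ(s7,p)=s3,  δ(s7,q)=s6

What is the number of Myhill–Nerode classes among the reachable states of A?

4

States {s1,s5,s7} cannot be reached from the start state, so discard them.
P0 = {s3,s4} | {s0,s2,s6}.
On input p, block {s3,s4} splits into {s3} and {s4}.
Split {s0,s2,s6} by δ(·,p) → {s2,s6} and {s0}.
The partition is now stable with 4 blocks: {s3} | {s2,s6} | {s4} | {s0}.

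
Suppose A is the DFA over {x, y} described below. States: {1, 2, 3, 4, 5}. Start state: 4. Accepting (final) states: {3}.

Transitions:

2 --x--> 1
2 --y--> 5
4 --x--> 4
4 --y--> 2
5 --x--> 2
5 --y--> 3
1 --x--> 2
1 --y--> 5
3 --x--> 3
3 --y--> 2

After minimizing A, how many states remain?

Initial partition by acceptance: {3} | {1,2,4,5}.
Refine {1,2,4,5} on symbol y: members go to different blocks, giving {1,2,4} and {5}.
Refine {1,2,4} on symbol y: members go to different blocks, giving {1,2} and {4}.
No further refinement is possible. Final partition (4 blocks): {3} | {1,2} | {5} | {4}.

4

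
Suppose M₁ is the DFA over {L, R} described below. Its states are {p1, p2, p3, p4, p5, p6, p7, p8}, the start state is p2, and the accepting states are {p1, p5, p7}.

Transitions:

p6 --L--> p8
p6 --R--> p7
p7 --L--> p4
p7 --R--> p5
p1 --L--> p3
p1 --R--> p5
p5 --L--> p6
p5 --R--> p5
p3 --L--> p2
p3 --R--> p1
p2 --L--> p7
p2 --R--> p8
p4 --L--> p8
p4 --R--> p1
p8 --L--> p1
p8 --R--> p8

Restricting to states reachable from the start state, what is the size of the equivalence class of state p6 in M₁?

Start with accepting vs non-accepting: {p1,p5,p7} | {p2,p3,p4,p6,p8}.
Split {p2,p3,p4,p6,p8} by δ(·,L) → {p3,p4,p6} and {p2,p8}.
Stable partition: {p1,p5,p7} | {p3,p4,p6} | {p2,p8} — 3 equivalence classes.
State p6 belongs to the block {p3,p4,p6}, which has 3 states.

3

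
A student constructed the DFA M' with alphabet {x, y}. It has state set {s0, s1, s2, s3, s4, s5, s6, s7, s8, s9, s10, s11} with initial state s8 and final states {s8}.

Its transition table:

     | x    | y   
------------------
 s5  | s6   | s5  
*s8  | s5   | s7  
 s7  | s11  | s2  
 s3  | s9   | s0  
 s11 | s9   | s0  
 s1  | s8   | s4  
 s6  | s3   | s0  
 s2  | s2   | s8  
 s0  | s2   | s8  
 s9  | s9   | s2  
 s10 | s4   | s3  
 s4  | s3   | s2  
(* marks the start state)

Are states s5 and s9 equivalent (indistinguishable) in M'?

No

States {s1,s4,s10} cannot be reached from the start state, so discard them.
Start with accepting vs non-accepting: {s8} | {s0,s2,s3,s5,s6,s7,s9,s11}.
On input y, block {s0,s2,s3,s5,s6,s7,s9,s11} splits into {s3,s5,s6,s7,s9,s11} and {s0,s2}.
Split {s3,s5,s6,s7,s9,s11} by δ(·,y) → {s3,s6,s7,s9,s11} and {s5}.
Stable partition: {s8} | {s3,s6,s7,s9,s11} | {s0,s2} | {s5} — 4 equivalence classes.
s5 and s9 end up in different blocks, so they are distinguishable. For instance, the string 'yy' is accepted from only s9.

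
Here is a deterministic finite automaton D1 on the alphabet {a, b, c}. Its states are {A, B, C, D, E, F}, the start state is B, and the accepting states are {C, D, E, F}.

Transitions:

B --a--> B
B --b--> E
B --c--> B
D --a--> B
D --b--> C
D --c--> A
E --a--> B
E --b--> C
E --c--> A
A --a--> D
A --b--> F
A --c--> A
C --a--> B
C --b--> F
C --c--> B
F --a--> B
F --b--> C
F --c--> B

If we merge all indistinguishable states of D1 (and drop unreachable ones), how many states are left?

4

All states are reachable from the start state.
Initial partition by acceptance: {C,D,E,F} | {A,B}.
Split {A,B} by δ(·,a) → {A} and {B}.
Refine {C,D,E,F} on symbol c: members go to different blocks, giving {C,F} and {D,E}.
No further refinement is possible. Final partition (4 blocks): {C,F} | {A} | {B} | {D,E}.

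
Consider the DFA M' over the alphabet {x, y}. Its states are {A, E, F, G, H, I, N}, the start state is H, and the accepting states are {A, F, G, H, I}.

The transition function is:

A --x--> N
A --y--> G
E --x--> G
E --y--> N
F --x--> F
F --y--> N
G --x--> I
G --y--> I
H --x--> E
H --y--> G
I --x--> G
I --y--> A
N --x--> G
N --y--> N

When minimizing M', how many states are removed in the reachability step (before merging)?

No path from H leads to F; the other 6 states are all reachable.

1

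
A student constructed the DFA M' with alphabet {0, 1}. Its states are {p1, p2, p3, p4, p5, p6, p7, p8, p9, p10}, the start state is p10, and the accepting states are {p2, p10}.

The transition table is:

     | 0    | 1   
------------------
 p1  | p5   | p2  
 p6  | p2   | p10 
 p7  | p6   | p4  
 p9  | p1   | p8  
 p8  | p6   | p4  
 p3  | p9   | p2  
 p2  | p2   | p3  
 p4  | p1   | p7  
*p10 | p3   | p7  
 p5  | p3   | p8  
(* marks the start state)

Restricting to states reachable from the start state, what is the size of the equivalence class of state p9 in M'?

Every state is reachable, so we keep all 10.
Initial partition by acceptance: {p2,p10} | {p1,p3,p4,p5,p6,p7,p8,p9}.
Split {p2,p10} by δ(·,0) → {p2} and {p10}.
On input 0, block {p1,p3,p4,p5,p6,p7,p8,p9} splits into {p1,p3,p4,p5,p7,p8,p9} and {p6}.
Split {p1,p3,p4,p5,p7,p8,p9} by δ(·,0) → {p1,p3,p4,p5,p9} and {p7,p8}.
Refine {p1,p3,p4,p5,p9} on symbol 1: members go to different blocks, giving {p4,p5,p9} and {p1,p3}.
Stable partition: {p2} | {p4,p5,p9} | {p10} | {p6} | {p7,p8} | {p1,p3} — 6 equivalence classes.
The equivalence class containing p9 is {p4,p5,p9}, of size 3.

3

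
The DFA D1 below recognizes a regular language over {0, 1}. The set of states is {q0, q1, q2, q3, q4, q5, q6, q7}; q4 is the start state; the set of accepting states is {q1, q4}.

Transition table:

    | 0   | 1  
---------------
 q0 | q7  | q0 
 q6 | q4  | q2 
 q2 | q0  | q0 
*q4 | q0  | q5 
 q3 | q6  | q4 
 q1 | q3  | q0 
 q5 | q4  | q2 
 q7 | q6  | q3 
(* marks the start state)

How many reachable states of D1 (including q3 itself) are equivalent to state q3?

First remove the unreachable states {q1}; 7 states remain.
Initial partition by acceptance: {q4} | {q0,q2,q3,q5,q6,q7}.
Refine {q0,q2,q3,q5,q6,q7} on symbol 0: members go to different blocks, giving {q0,q2,q3,q7} and {q5,q6}.
Refine {q0,q2,q3,q7} on symbol 0: members go to different blocks, giving {q0,q2} and {q3,q7}.
On input 0, block {q0,q2} splits into {q0} and {q2}.
Split {q3,q7} by δ(·,1) → {q3} and {q7}.
No further refinement is possible. Final partition (6 blocks): {q4} | {q0} | {q5,q6} | {q3} | {q2} | {q7}.
State q3 belongs to the block {q3}, which has 1 states.

1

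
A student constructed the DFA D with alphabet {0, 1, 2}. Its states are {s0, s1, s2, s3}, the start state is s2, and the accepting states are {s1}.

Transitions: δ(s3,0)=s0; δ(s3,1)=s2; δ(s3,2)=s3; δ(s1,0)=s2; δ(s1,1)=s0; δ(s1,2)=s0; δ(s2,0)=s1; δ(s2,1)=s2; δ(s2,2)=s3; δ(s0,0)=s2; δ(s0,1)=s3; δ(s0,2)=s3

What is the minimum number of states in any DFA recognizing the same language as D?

All states are reachable from the start state.
Start with accepting vs non-accepting: {s1} | {s0,s2,s3}.
Split {s0,s2,s3} by δ(·,0) → {s0,s3} and {s2}.
On input 0, block {s0,s3} splits into {s0} and {s3}.
The partition is now stable with 4 blocks: {s1} | {s0} | {s2} | {s3}.

4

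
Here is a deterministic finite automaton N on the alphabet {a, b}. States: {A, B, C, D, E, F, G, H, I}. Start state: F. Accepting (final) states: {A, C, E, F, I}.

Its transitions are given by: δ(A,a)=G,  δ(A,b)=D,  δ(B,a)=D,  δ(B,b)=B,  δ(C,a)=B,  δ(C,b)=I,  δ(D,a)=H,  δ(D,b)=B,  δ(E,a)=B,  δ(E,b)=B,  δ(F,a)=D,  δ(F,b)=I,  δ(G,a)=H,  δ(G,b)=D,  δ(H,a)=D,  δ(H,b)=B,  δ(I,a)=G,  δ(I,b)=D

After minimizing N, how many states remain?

States {A,C,E} cannot be reached from the start state, so discard them.
Initial partition by acceptance: {F,I} | {B,D,G,H}.
Refine {F,I} on symbol b: members go to different blocks, giving {F} and {I}.
The partition is now stable with 3 blocks: {F} | {B,D,G,H} | {I}.

3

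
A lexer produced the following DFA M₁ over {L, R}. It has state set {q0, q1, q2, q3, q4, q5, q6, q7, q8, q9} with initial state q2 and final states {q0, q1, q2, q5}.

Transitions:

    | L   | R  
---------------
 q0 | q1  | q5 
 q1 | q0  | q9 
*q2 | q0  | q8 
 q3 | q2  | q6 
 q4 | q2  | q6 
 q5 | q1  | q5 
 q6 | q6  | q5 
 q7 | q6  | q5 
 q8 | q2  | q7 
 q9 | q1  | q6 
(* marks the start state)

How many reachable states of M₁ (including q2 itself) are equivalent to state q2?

Reachable states from the start: {q0,q1,q2,q5,q6,q7,q8,q9}. Unreachable: {q3,q4} — drop them.
Start with accepting vs non-accepting: {q0,q1,q2,q5} | {q6,q7,q8,q9}.
Refine {q0,q1,q2,q5} on symbol R: members go to different blocks, giving {q0,q5} and {q1,q2}.
On input L, block {q6,q7,q8,q9} splits into {q6,q7} and {q8,q9}.
No further refinement is possible. Final partition (4 blocks): {q0,q5} | {q6,q7} | {q1,q2} | {q8,q9}.
State q2 belongs to the block {q1,q2}, which has 2 states.

2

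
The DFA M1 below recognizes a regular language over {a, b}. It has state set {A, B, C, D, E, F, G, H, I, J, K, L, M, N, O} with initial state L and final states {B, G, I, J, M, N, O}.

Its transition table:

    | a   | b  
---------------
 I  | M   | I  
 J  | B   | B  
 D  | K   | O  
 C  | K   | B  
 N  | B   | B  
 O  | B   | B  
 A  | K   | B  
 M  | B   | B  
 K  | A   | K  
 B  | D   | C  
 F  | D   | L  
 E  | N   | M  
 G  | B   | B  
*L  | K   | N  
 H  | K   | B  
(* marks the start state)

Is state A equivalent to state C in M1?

States {E,F,G,H,I,J,M} cannot be reached from the start state, so discard them.
Start with accepting vs non-accepting: {B,N,O} | {A,C,D,K,L}.
Split {B,N,O} by δ(·,a) → {N,O} and {B}.
On input b, block {A,C,D,K,L} splits into {A,C} and {D,L} and {K}.
No further refinement is possible. Final partition (5 blocks): {N,O} | {A,C} | {B} | {D,L} | {K}.
A and C lie in the same block of the stable partition, so they are equivalent — no string distinguishes them.

Yes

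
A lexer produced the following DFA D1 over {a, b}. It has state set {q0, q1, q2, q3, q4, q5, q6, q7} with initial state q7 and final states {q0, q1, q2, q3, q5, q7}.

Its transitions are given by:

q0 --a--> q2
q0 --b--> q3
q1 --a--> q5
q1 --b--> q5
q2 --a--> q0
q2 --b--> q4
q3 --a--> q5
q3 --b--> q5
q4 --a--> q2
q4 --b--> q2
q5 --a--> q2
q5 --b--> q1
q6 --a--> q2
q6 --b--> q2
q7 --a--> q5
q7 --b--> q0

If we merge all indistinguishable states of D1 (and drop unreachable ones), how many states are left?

Reachable states from the start: {q0,q1,q2,q3,q4,q5,q7}. Unreachable: {q6} — drop them.
Start with accepting vs non-accepting: {q0,q1,q2,q3,q5,q7} | {q4}.
On input b, block {q0,q1,q2,q3,q5,q7} splits into {q0,q1,q3,q5,q7} and {q2}.
Refine {q0,q1,q3,q5,q7} on symbol a: members go to different blocks, giving {q1,q3,q7} and {q0,q5}.
No further refinement is possible. Final partition (4 blocks): {q1,q3,q7} | {q4} | {q2} | {q0,q5}.

4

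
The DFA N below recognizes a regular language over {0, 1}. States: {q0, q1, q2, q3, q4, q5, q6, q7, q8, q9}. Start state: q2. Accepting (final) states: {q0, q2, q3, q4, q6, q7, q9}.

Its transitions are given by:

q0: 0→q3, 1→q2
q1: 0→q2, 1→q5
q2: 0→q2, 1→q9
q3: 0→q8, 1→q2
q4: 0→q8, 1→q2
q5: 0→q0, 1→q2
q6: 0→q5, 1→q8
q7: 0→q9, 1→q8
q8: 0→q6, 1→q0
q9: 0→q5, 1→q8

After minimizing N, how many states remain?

Reachable states from the start: {q0,q2,q3,q5,q6,q8,q9}. Unreachable: {q1,q4,q7} — drop them.
P0 = {q0,q2,q3,q6,q9} | {q5,q8}.
Split {q0,q2,q3,q6,q9} by δ(·,0) → {q3,q6,q9} and {q0,q2}.
Refine {q3,q6,q9} on symbol 1: members go to different blocks, giving {q6,q9} and {q3}.
Split {q5,q8} by δ(·,0) → {q5} and {q8}.
On input 0, block {q0,q2} splits into {q0} and {q2}.
No further refinement is possible. Final partition (6 blocks): {q6,q9} | {q5} | {q0} | {q3} | {q8} | {q2}.

6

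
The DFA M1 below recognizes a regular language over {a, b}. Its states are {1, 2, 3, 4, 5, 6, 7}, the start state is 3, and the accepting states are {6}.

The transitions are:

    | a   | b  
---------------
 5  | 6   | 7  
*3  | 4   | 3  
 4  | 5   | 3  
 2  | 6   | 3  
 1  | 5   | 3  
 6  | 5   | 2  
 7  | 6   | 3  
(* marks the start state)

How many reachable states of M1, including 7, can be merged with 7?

2

States {1} cannot be reached from the start state, so discard them.
Start with accepting vs non-accepting: {6} | {2,3,4,5,7}.
On input a, block {2,3,4,5,7} splits into {2,5,7} and {3,4}.
On input b, block {2,5,7} splits into {2,7} and {5}.
On input a, block {3,4} splits into {3} and {4}.
Stable partition: {6} | {2,7} | {3} | {5} | {4} — 5 equivalence classes.
State 7 belongs to the block {2,7}, which has 2 states.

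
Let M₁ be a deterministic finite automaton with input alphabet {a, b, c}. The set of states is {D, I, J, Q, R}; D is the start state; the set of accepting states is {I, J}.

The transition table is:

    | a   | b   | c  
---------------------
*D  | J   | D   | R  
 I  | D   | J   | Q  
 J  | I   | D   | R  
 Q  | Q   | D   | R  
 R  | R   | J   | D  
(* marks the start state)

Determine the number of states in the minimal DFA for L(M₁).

Every state is reachable, so we keep all 5.
Start with accepting vs non-accepting: {I,J} | {D,Q,R}.
Split {I,J} by δ(·,a) → {J} and {I}.
On input a, block {D,Q,R} splits into {Q,R} and {D}.
On input b, block {Q,R} splits into {Q} and {R}.
The partition is now stable with 5 blocks: {J} | {Q} | {I} | {D} | {R}.

5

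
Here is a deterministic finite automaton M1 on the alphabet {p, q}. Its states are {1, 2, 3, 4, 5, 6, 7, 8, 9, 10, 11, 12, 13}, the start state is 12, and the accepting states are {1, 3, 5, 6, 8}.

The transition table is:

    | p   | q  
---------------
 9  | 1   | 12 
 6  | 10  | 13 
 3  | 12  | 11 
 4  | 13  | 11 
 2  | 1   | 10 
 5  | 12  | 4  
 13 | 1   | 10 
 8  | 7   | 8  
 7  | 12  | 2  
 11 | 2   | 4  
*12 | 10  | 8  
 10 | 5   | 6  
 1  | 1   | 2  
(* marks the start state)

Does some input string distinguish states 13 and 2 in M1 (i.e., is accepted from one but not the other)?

No

First remove the unreachable states {3,9}; 11 states remain.
P0 = {1,5,6,8} | {2,4,7,10,11,12,13}.
Refine {1,5,6,8} on symbol p: members go to different blocks, giving {5,6,8} and {1}.
Split {5,6,8} by δ(·,q) → {5,6} and {8}.
Refine {2,4,7,10,11,12,13} on symbol p: members go to different blocks, giving {4,7,11,12} and {2,13} and {10}.
Split {5,6} by δ(·,p) → {5} and {6}.
On input p, block {4,7,11,12} splits into {4,11} and {7} and {12}.
Stable partition: {5} | {4,11} | {1} | {8} | {2,13} | {10} | {6} | {7} | {12} — 9 equivalence classes.
13 and 2 lie in the same block of the stable partition, so they are equivalent — no string distinguishes them.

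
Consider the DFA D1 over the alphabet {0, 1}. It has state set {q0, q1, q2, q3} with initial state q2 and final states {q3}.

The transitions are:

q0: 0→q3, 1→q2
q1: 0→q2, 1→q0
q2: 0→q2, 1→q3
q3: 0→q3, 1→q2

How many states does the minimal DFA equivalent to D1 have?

Reachable states from the start: {q2,q3}. Unreachable: {q0,q1} — drop them.
P0 = {q3} | {q2}.
Stable partition: {q3} | {q2} — 2 equivalence classes.

2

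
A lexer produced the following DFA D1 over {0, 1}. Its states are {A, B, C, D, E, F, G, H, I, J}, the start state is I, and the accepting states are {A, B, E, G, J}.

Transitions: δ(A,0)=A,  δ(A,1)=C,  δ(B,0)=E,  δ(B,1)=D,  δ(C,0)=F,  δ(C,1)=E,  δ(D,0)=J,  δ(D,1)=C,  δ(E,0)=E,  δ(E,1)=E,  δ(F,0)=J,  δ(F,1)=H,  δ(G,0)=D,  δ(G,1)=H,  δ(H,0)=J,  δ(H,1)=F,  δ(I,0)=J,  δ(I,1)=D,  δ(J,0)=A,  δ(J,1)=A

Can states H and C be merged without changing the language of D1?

No

Reachable states from the start: {A,C,D,E,F,H,I,J}. Unreachable: {B,G} — drop them.
Start with accepting vs non-accepting: {A,E,J} | {C,D,F,H,I}.
On input 1, block {A,E,J} splits into {E,J} and {A}.
On input 0, block {E,J} splits into {E} and {J}.
Split {C,D,F,H,I} by δ(·,0) → {D,F,H,I} and {C}.
Refine {D,F,H,I} on symbol 1: members go to different blocks, giving {F,H,I} and {D}.
Refine {F,H,I} on symbol 1: members go to different blocks, giving {F,H} and {I}.
The partition is now stable with 7 blocks: {E} | {F,H} | {A} | {J} | {C} | {D} | {I}.
H and C end up in different blocks, so they are distinguishable. For instance, the string '0' is accepted from only H.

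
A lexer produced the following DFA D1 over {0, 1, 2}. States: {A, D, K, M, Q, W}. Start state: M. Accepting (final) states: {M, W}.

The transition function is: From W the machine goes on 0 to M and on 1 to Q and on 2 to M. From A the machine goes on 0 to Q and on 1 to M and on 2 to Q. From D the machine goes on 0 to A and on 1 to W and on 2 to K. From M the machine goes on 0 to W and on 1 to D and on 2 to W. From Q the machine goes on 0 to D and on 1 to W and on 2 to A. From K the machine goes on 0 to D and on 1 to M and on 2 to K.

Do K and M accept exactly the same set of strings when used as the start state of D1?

Initial partition by acceptance: {M,W} | {A,D,K,Q}.
Stable partition: {M,W} | {A,D,K,Q} — 2 equivalence classes.
K and M end up in different blocks, so they are distinguishable. For instance, the string 'ε' is accepted from only M.

No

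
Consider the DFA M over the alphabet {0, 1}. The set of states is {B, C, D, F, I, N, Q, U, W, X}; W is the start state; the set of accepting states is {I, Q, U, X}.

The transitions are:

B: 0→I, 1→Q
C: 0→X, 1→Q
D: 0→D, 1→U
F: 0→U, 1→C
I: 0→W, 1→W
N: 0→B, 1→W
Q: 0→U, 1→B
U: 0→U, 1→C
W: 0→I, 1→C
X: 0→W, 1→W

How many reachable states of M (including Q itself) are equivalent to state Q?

States {D,F,N} cannot be reached from the start state, so discard them.
Initial partition by acceptance: {I,Q,U,X} | {B,C,W}.
Refine {I,Q,U,X} on symbol 0: members go to different blocks, giving {I,X} and {Q,U}.
Split {B,C,W} by δ(·,1) → {B,C} and {W}.
The partition is now stable with 4 blocks: {I,X} | {B,C} | {Q,U} | {W}.
The equivalence class containing Q is {Q,U}, of size 2.

2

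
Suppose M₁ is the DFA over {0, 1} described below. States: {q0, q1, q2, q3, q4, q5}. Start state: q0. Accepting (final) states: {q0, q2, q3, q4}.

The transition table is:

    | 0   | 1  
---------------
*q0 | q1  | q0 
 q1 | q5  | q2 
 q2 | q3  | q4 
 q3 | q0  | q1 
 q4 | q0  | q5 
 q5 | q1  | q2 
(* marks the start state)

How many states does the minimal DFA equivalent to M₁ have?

Start with accepting vs non-accepting: {q0,q2,q3,q4} | {q1,q5}.
On input 0, block {q0,q2,q3,q4} splits into {q2,q3,q4} and {q0}.
On input 0, block {q2,q3,q4} splits into {q3,q4} and {q2}.
The partition is now stable with 4 blocks: {q3,q4} | {q1,q5} | {q0} | {q2}.

4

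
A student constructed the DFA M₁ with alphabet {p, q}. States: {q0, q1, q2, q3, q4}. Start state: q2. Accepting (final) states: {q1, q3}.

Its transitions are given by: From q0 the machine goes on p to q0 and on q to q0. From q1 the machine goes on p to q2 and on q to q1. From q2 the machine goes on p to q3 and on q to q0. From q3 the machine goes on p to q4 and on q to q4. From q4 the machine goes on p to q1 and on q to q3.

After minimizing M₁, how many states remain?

5

Every state is reachable, so we keep all 5.
Initial partition by acceptance: {q1,q3} | {q0,q2,q4}.
Refine {q1,q3} on symbol q: members go to different blocks, giving {q1} and {q3}.
On input p, block {q0,q2,q4} splits into {q0} and {q2} and {q4}.
No further refinement is possible. Final partition (5 blocks): {q1} | {q0} | {q3} | {q2} | {q4}.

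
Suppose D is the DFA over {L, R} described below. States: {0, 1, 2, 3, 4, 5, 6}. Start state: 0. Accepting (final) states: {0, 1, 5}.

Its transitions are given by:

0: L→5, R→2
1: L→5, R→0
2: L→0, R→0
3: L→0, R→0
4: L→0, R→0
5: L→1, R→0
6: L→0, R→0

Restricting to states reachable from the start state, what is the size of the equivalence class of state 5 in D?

States {3,4,6} cannot be reached from the start state, so discard them.
Start with accepting vs non-accepting: {0,1,5} | {2}.
Refine {0,1,5} on symbol R: members go to different blocks, giving {1,5} and {0}.
Stable partition: {1,5} | {2} | {0} — 3 equivalence classes.
The equivalence class containing 5 is {1,5}, of size 2.

2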